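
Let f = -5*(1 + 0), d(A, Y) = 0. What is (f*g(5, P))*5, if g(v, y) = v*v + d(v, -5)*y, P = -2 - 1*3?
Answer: -625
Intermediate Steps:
P = -5 (P = -2 - 3 = -5)
f = -5 (f = -5*1 = -5)
g(v, y) = v² (g(v, y) = v*v + 0*y = v² + 0 = v²)
(f*g(5, P))*5 = -5*5²*5 = -5*25*5 = -125*5 = -625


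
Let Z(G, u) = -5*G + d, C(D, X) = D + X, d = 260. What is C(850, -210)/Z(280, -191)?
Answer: -32/57 ≈ -0.56140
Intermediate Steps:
Z(G, u) = 260 - 5*G (Z(G, u) = -5*G + 260 = 260 - 5*G)
C(850, -210)/Z(280, -191) = (850 - 210)/(260 - 5*280) = 640/(260 - 1400) = 640/(-1140) = 640*(-1/1140) = -32/57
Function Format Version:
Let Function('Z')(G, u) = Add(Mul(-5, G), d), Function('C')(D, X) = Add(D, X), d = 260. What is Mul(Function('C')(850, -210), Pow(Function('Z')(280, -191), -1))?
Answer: Rational(-32, 57) ≈ -0.56140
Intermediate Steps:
Function('Z')(G, u) = Add(260, Mul(-5, G)) (Function('Z')(G, u) = Add(Mul(-5, G), 260) = Add(260, Mul(-5, G)))
Mul(Function('C')(850, -210), Pow(Function('Z')(280, -191), -1)) = Mul(Add(850, -210), Pow(Add(260, Mul(-5, 280)), -1)) = Mul(640, Pow(Add(260, -1400), -1)) = Mul(640, Pow(-1140, -1)) = Mul(640, Rational(-1, 1140)) = Rational(-32, 57)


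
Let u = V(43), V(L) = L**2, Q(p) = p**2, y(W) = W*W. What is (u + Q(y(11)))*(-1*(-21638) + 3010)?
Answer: 406445520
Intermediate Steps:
y(W) = W**2
u = 1849 (u = 43**2 = 1849)
(u + Q(y(11)))*(-1*(-21638) + 3010) = (1849 + (11**2)**2)*(-1*(-21638) + 3010) = (1849 + 121**2)*(21638 + 3010) = (1849 + 14641)*24648 = 16490*24648 = 406445520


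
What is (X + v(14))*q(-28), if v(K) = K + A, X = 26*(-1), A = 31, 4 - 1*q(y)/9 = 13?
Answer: -1539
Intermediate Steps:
q(y) = -81 (q(y) = 36 - 9*13 = 36 - 117 = -81)
X = -26
v(K) = 31 + K (v(K) = K + 31 = 31 + K)
(X + v(14))*q(-28) = (-26 + (31 + 14))*(-81) = (-26 + 45)*(-81) = 19*(-81) = -1539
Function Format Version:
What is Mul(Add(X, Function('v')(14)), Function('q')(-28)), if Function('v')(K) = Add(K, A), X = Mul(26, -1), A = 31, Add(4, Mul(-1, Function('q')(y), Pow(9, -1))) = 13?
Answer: -1539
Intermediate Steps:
Function('q')(y) = -81 (Function('q')(y) = Add(36, Mul(-9, 13)) = Add(36, -117) = -81)
X = -26
Function('v')(K) = Add(31, K) (Function('v')(K) = Add(K, 31) = Add(31, K))
Mul(Add(X, Function('v')(14)), Function('q')(-28)) = Mul(Add(-26, Add(31, 14)), -81) = Mul(Add(-26, 45), -81) = Mul(19, -81) = -1539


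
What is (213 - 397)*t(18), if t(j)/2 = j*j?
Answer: -119232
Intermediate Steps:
t(j) = 2*j² (t(j) = 2*(j*j) = 2*j²)
(213 - 397)*t(18) = (213 - 397)*(2*18²) = -368*324 = -184*648 = -119232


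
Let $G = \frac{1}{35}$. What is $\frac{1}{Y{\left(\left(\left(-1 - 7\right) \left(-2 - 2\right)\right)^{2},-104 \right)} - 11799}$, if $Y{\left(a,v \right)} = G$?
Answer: $- \frac{35}{412964} \approx -8.4753 \cdot 10^{-5}$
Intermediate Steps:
$G = \frac{1}{35} \approx 0.028571$
$Y{\left(a,v \right)} = \frac{1}{35}$
$\frac{1}{Y{\left(\left(\left(-1 - 7\right) \left(-2 - 2\right)\right)^{2},-104 \right)} - 11799} = \frac{1}{\frac{1}{35} - 11799} = \frac{1}{- \frac{412964}{35}} = - \frac{35}{412964}$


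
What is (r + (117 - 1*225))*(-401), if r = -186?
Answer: 117894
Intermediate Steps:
(r + (117 - 1*225))*(-401) = (-186 + (117 - 1*225))*(-401) = (-186 + (117 - 225))*(-401) = (-186 - 108)*(-401) = -294*(-401) = 117894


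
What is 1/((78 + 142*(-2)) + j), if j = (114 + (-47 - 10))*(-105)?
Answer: -1/6191 ≈ -0.00016152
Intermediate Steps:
j = -5985 (j = (114 - 57)*(-105) = 57*(-105) = -5985)
1/((78 + 142*(-2)) + j) = 1/((78 + 142*(-2)) - 5985) = 1/((78 - 284) - 5985) = 1/(-206 - 5985) = 1/(-6191) = -1/6191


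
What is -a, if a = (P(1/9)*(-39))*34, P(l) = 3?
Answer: 3978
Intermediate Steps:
a = -3978 (a = (3*(-39))*34 = -117*34 = -3978)
-a = -1*(-3978) = 3978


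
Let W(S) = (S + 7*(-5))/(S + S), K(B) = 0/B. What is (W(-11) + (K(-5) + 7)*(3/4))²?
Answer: 104329/1936 ≈ 53.889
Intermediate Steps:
K(B) = 0
W(S) = (-35 + S)/(2*S) (W(S) = (S - 35)/((2*S)) = (-35 + S)*(1/(2*S)) = (-35 + S)/(2*S))
(W(-11) + (K(-5) + 7)*(3/4))² = ((½)*(-35 - 11)/(-11) + (0 + 7)*(3/4))² = ((½)*(-1/11)*(-46) + 7*(3*(¼)))² = (23/11 + 7*(¾))² = (23/11 + 21/4)² = (323/44)² = 104329/1936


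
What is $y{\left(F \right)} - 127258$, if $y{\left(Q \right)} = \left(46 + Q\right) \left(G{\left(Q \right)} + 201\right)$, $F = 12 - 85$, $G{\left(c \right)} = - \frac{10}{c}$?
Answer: $- \frac{9686275}{73} \approx -1.3269 \cdot 10^{5}$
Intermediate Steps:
$F = -73$
$y{\left(Q \right)} = \left(46 + Q\right) \left(201 - \frac{10}{Q}\right)$ ($y{\left(Q \right)} = \left(46 + Q\right) \left(- \frac{10}{Q} + 201\right) = \left(46 + Q\right) \left(201 - \frac{10}{Q}\right)$)
$y{\left(F \right)} - 127258 = \left(9236 - \frac{460}{-73} + 201 \left(-73\right)\right) - 127258 = \left(9236 - - \frac{460}{73} - 14673\right) - 127258 = \left(9236 + \frac{460}{73} - 14673\right) - 127258 = - \frac{396441}{73} - 127258 = - \frac{9686275}{73}$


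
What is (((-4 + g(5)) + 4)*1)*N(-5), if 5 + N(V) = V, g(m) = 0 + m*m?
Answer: -250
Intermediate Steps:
g(m) = m**2 (g(m) = 0 + m**2 = m**2)
N(V) = -5 + V
(((-4 + g(5)) + 4)*1)*N(-5) = (((-4 + 5**2) + 4)*1)*(-5 - 5) = (((-4 + 25) + 4)*1)*(-10) = ((21 + 4)*1)*(-10) = (25*1)*(-10) = 25*(-10) = -250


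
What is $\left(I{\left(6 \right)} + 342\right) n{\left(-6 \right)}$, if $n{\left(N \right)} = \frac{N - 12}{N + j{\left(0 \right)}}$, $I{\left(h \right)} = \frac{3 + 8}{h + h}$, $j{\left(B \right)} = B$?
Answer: $\frac{4115}{4} \approx 1028.8$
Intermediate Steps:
$I{\left(h \right)} = \frac{11}{2 h}$
$n{\left(N \right)} = \frac{-12 + N}{N}$ ($n{\left(N \right)} = \frac{N - 12}{N + 0} = \frac{-12 + N}{N}$)
$\left(I{\left(6 \right)} + 342\right) n{\left(-6 \right)} = \left(\frac{11}{2 \cdot 6} + 342\right) \frac{-12 - 6}{-6} = \left(\frac{11}{2} \cdot \frac{1}{6} + 342\right) \left(\left(- \frac{1}{6}\right) \left(-18\right)\right) = \left(\frac{11}{12} + 342\right) 3 = \frac{4115}{12} \cdot 3 = \frac{4115}{4}$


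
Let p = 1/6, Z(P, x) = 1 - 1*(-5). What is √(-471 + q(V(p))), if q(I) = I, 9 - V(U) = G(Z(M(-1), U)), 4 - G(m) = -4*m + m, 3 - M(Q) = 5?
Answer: 22*I ≈ 22.0*I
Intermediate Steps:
M(Q) = -2 (M(Q) = 3 - 1*5 = 3 - 5 = -2)
Z(P, x) = 6 (Z(P, x) = 1 + 5 = 6)
G(m) = 4 + 3*m (G(m) = 4 - (-4*m + m) = 4 - (-3)*m = 4 + 3*m)
p = ⅙ ≈ 0.16667
V(U) = -13 (V(U) = 9 - (4 + 3*6) = 9 - (4 + 18) = 9 - 1*22 = 9 - 22 = -13)
√(-471 + q(V(p))) = √(-471 - 13) = √(-484) = 22*I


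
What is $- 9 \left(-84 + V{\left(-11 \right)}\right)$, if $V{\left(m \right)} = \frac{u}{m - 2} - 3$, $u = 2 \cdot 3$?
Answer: $\frac{10233}{13} \approx 787.15$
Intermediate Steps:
$u = 6$
$V{\left(m \right)} = -3 + \frac{6}{-2 + m}$ ($V{\left(m \right)} = \frac{6}{m - 2} - 3 = \frac{6}{-2 + m} - 3 = -3 + \frac{6}{-2 + m}$)
$- 9 \left(-84 + V{\left(-11 \right)}\right) = - 9 \left(-84 + \frac{3 \left(4 - -11\right)}{-2 - 11}\right) = - 9 \left(-84 + \frac{3 \left(4 + 11\right)}{-13}\right) = - 9 \left(-84 + 3 \left(- \frac{1}{13}\right) 15\right) = - 9 \left(-84 - \frac{45}{13}\right) = \left(-9\right) \left(- \frac{1137}{13}\right) = \frac{10233}{13}$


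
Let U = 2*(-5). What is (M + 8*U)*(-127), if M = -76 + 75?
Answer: 10287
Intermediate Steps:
U = -10
M = -1
(M + 8*U)*(-127) = (-1 + 8*(-10))*(-127) = (-1 - 80)*(-127) = -81*(-127) = 10287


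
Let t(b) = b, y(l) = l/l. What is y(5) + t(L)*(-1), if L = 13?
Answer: -12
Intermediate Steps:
y(l) = 1
y(5) + t(L)*(-1) = 1 + 13*(-1) = 1 - 13 = -12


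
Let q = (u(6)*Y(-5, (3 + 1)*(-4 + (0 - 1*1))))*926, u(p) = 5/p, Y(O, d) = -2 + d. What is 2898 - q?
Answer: 59624/3 ≈ 19875.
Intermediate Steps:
q = -50930/3 (q = ((5/6)*(-2 + (3 + 1)*(-4 + (0 - 1*1))))*926 = ((5*(⅙))*(-2 + 4*(-4 + (0 - 1))))*926 = (5*(-2 + 4*(-4 - 1))/6)*926 = (5*(-2 + 4*(-5))/6)*926 = (5*(-2 - 20)/6)*926 = ((⅚)*(-22))*926 = -55/3*926 = -50930/3 ≈ -16977.)
2898 - q = 2898 - 1*(-50930/3) = 2898 + 50930/3 = 59624/3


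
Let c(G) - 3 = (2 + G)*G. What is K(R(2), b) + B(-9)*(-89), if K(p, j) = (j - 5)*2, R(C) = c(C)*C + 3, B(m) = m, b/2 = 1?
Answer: 795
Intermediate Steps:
b = 2 (b = 2*1 = 2)
c(G) = 3 + G*(2 + G) (c(G) = 3 + (2 + G)*G = 3 + G*(2 + G))
R(C) = 3 + C*(3 + C² + 2*C) (R(C) = (3 + C² + 2*C)*C + 3 = C*(3 + C² + 2*C) + 3 = 3 + C*(3 + C² + 2*C))
K(p, j) = -10 + 2*j (K(p, j) = (-5 + j)*2 = -10 + 2*j)
K(R(2), b) + B(-9)*(-89) = (-10 + 2*2) - 9*(-89) = (-10 + 4) + 801 = -6 + 801 = 795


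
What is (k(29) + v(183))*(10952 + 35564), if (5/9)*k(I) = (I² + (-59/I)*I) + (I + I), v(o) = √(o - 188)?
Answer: 70332192 + 46516*I*√5 ≈ 7.0332e+7 + 1.0401e+5*I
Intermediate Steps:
v(o) = √(-188 + o)
k(I) = -531/5 + 9*I²/5 + 18*I/5 (k(I) = 9*((I² + (-59/I)*I) + (I + I))/5 = 9*((I² - 59) + 2*I)/5 = 9*((-59 + I²) + 2*I)/5 = 9*(-59 + I² + 2*I)/5 = -531/5 + 9*I²/5 + 18*I/5)
(k(29) + v(183))*(10952 + 35564) = ((-531/5 + (9/5)*29² + (18/5)*29) + √(-188 + 183))*(10952 + 35564) = ((-531/5 + (9/5)*841 + 522/5) + √(-5))*46516 = ((-531/5 + 7569/5 + 522/5) + I*√5)*46516 = (1512 + I*√5)*46516 = 70332192 + 46516*I*√5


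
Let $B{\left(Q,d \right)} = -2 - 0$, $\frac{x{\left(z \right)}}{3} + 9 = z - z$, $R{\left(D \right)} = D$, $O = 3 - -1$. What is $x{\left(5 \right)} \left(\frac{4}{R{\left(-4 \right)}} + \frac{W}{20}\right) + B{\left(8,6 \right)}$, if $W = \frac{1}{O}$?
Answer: $\frac{1973}{80} \approx 24.663$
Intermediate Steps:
$O = 4$ ($O = 3 + 1 = 4$)
$W = \frac{1}{4} \approx 0.25$
$x{\left(z \right)} = -27$ ($x{\left(z \right)} = -27 + 3 \left(z - z\right) = -27 + 3 \cdot 0 = -27 + 0 = -27$)
$B{\left(Q,d \right)} = -2$ ($B{\left(Q,d \right)} = -2 + 0 = -2$)
$x{\left(5 \right)} \left(\frac{4}{R{\left(-4 \right)}} + \frac{W}{20}\right) + B{\left(8,6 \right)} = - 27 \left(\frac{4}{-4} + \frac{1}{4 \cdot 20}\right) - 2 = - 27 \left(4 \left(- \frac{1}{4}\right) + \frac{1}{4} \cdot \frac{1}{20}\right) - 2 = - 27 \left(-1 + \frac{1}{80}\right) - 2 = \left(-27\right) \left(- \frac{79}{80}\right) - 2 = \frac{2133}{80} - 2 = \frac{1973}{80}$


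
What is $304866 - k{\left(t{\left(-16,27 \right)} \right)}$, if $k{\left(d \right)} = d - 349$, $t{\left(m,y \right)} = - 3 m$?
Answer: $305167$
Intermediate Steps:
$k{\left(d \right)} = -349 + d$
$304866 - k{\left(t{\left(-16,27 \right)} \right)} = 304866 - \left(-349 - -48\right) = 304866 - \left(-349 + 48\right) = 304866 - -301 = 304866 + 301 = 305167$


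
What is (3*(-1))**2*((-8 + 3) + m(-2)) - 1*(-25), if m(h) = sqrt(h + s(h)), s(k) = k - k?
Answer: -20 + 9*I*sqrt(2) ≈ -20.0 + 12.728*I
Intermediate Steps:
s(k) = 0
m(h) = sqrt(h) (m(h) = sqrt(h + 0) = sqrt(h))
(3*(-1))**2*((-8 + 3) + m(-2)) - 1*(-25) = (3*(-1))**2*((-8 + 3) + sqrt(-2)) - 1*(-25) = (-3)**2*(-5 + I*sqrt(2)) + 25 = 9*(-5 + I*sqrt(2)) + 25 = (-45 + 9*I*sqrt(2)) + 25 = -20 + 9*I*sqrt(2)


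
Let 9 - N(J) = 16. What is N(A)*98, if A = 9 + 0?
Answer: -686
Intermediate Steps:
A = 9
N(J) = -7 (N(J) = 9 - 1*16 = 9 - 16 = -7)
N(A)*98 = -7*98 = -686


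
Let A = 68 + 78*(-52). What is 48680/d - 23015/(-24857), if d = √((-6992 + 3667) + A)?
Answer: 23015/24857 - 48680*I*√7313/7313 ≈ 0.9259 - 569.25*I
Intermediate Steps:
A = -3988 (A = 68 - 4056 = -3988)
d = I*√7313 (d = √((-6992 + 3667) - 3988) = √(-3325 - 3988) = √(-7313) = I*√7313 ≈ 85.516*I)
48680/d - 23015/(-24857) = 48680/((I*√7313)) - 23015/(-24857) = 48680*(-I*√7313/7313) - 23015*(-1/24857) = -48680*I*√7313/7313 + 23015/24857 = 23015/24857 - 48680*I*√7313/7313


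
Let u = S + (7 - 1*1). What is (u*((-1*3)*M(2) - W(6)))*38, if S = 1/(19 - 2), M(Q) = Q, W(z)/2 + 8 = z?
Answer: -7828/17 ≈ -460.47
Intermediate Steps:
W(z) = -16 + 2*z
S = 1/17 ≈ 0.058824
u = 103/17 (u = 1/17 + (7 - 1*1) = 1/17 + (7 - 1) = 1/17 + 6 = 103/17 ≈ 6.0588)
(u*((-1*3)*M(2) - W(6)))*38 = (103*(-1*3*2 - (-16 + 2*6))/17)*38 = (103*(-3*2 - (-16 + 12))/17)*38 = (103*(-6 - 1*(-4))/17)*38 = (103*(-6 + 4)/17)*38 = ((103/17)*(-2))*38 = -206/17*38 = -7828/17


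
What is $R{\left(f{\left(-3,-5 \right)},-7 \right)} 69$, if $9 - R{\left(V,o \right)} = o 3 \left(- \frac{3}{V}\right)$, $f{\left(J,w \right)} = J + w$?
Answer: $\frac{9315}{8} \approx 1164.4$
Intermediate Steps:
$R{\left(V,o \right)} = 9 + \frac{9 o}{V}$ ($R{\left(V,o \right)} = 9 - o 3 \left(- \frac{3}{V}\right) = 9 - 3 o \left(- \frac{3}{V}\right) = 9 - - \frac{9 o}{V} = 9 + \frac{9 o}{V}$)
$R{\left(f{\left(-3,-5 \right)},-7 \right)} 69 = \left(9 + 9 \left(-7\right) \frac{1}{-3 - 5}\right) 69 = \left(9 + 9 \left(-7\right) \frac{1}{-8}\right) 69 = \left(9 + 9 \left(-7\right) \left(- \frac{1}{8}\right)\right) 69 = \left(9 + \frac{63}{8}\right) 69 = \frac{135}{8} \cdot 69 = \frac{9315}{8}$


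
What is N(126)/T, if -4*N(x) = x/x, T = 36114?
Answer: -1/144456 ≈ -6.9225e-6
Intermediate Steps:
N(x) = -¼ (N(x) = -x/(4*x) = -¼*1 = -¼)
N(126)/T = -¼/36114 = -¼*1/36114 = -1/144456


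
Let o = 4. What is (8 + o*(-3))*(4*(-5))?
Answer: 80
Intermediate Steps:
(8 + o*(-3))*(4*(-5)) = (8 + 4*(-3))*(4*(-5)) = (8 - 12)*(-20) = -4*(-20) = 80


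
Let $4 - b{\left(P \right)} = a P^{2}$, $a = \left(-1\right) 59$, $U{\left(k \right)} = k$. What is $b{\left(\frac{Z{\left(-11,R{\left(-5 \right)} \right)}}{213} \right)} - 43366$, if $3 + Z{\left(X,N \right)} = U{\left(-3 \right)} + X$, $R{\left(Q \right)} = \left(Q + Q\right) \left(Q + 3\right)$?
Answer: $- \frac{1967273527}{45369} \approx -43362.0$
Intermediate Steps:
$R{\left(Q \right)} = 2 Q \left(3 + Q\right)$
$Z{\left(X,N \right)} = -6 + X$ ($Z{\left(X,N \right)} = -3 + \left(-3 + X\right) = -6 + X$)
$a = -59$
$b{\left(P \right)} = 4 + 59 P^{2}$ ($b{\left(P \right)} = 4 - - 59 P^{2} = 4 + 59 P^{2}$)
$b{\left(\frac{Z{\left(-11,R{\left(-5 \right)} \right)}}{213} \right)} - 43366 = \left(4 + 59 \left(\frac{-6 - 11}{213}\right)^{2}\right) - 43366 = \left(4 + 59 \left(\left(-17\right) \frac{1}{213}\right)^{2}\right) - 43366 = \left(4 + 59 \left(- \frac{17}{213}\right)^{2}\right) - 43366 = \left(4 + 59 \cdot \frac{289}{45369}\right) - 43366 = \left(4 + \frac{17051}{45369}\right) - 43366 = \frac{198527}{45369} - 43366 = - \frac{1967273527}{45369}$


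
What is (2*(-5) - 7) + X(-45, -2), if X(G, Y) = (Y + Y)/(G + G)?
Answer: -763/45 ≈ -16.956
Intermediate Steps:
X(G, Y) = Y/G (X(G, Y) = (2*Y)/((2*G)) = (2*Y)*(1/(2*G)) = Y/G)
(2*(-5) - 7) + X(-45, -2) = (2*(-5) - 7) - 2/(-45) = (-10 - 7) - 2*(-1/45) = -17 + 2/45 = -763/45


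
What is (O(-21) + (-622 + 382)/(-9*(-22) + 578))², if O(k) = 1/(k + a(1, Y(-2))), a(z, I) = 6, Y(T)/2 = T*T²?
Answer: 299209/2117025 ≈ 0.14133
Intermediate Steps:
Y(T) = 2*T³ (Y(T) = 2*(T*T²) = 2*T³)
O(k) = 1/(6 + k) (O(k) = 1/(k + 6) = 1/(6 + k))
(O(-21) + (-622 + 382)/(-9*(-22) + 578))² = (1/(6 - 21) + (-622 + 382)/(-9*(-22) + 578))² = (1/(-15) - 240/(198 + 578))² = (-1/15 - 240/776)² = (-1/15 - 240*1/776)² = (-1/15 - 30/97)² = (-547/1455)² = 299209/2117025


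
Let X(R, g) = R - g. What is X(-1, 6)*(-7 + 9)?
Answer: -14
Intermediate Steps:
X(-1, 6)*(-7 + 9) = (-1 - 1*6)*(-7 + 9) = (-1 - 6)*2 = -7*2 = -14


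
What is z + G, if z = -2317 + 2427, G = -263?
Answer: -153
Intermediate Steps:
z = 110
z + G = 110 - 263 = -153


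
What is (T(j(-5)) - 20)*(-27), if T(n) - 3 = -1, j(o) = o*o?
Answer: 486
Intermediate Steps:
j(o) = o²
T(n) = 2 (T(n) = 3 - 1 = 2)
(T(j(-5)) - 20)*(-27) = (2 - 20)*(-27) = -18*(-27) = 486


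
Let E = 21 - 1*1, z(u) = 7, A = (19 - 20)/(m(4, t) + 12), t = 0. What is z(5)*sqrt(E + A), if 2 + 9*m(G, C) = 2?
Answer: 7*sqrt(717)/6 ≈ 31.240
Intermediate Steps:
m(G, C) = 0 (m(G, C) = -2/9 + (1/9)*2 = -2/9 + 2/9 = 0)
A = -1/12 (A = (19 - 20)/(0 + 12) = -1/12 ≈ -0.083333)
E = 20 (E = 21 - 1 = 20)
z(5)*sqrt(E + A) = 7*sqrt(20 - 1/12) = 7*sqrt(239/12) = 7*(sqrt(717)/6) = 7*sqrt(717)/6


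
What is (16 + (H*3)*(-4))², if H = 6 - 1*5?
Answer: 16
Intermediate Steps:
H = 1 (H = 6 - 5 = 1)
(16 + (H*3)*(-4))² = (16 + (1*3)*(-4))² = (16 + 3*(-4))² = (16 - 12)² = 4² = 16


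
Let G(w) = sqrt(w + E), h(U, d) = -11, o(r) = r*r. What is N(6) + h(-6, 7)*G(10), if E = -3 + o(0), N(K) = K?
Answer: 6 - 11*sqrt(7) ≈ -23.103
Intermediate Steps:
o(r) = r**2
E = -3 (E = -3 + 0**2 = -3 + 0 = -3)
G(w) = sqrt(-3 + w) (G(w) = sqrt(w - 3) = sqrt(-3 + w))
N(6) + h(-6, 7)*G(10) = 6 - 11*sqrt(-3 + 10) = 6 - 11*sqrt(7)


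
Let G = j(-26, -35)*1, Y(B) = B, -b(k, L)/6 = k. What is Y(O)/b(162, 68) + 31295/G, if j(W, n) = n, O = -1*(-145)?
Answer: -6084763/6804 ≈ -894.29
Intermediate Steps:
O = 145
b(k, L) = -6*k
G = -35 (G = -35*1 = -35)
Y(O)/b(162, 68) + 31295/G = 145/((-6*162)) + 31295/(-35) = 145/(-972) + 31295*(-1/35) = 145*(-1/972) - 6259/7 = -145/972 - 6259/7 = -6084763/6804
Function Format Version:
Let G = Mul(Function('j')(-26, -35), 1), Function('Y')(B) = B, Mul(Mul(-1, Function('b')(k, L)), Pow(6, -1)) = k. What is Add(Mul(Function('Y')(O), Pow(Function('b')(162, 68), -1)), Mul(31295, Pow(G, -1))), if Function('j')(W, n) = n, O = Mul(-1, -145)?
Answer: Rational(-6084763, 6804) ≈ -894.29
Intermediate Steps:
O = 145
Function('b')(k, L) = Mul(-6, k)
G = -35 (G = Mul(-35, 1) = -35)
Add(Mul(Function('Y')(O), Pow(Function('b')(162, 68), -1)), Mul(31295, Pow(G, -1))) = Add(Mul(145, Pow(Mul(-6, 162), -1)), Mul(31295, Pow(-35, -1))) = Add(Mul(145, Pow(-972, -1)), Mul(31295, Rational(-1, 35))) = Add(Mul(145, Rational(-1, 972)), Rational(-6259, 7)) = Add(Rational(-145, 972), Rational(-6259, 7)) = Rational(-6084763, 6804)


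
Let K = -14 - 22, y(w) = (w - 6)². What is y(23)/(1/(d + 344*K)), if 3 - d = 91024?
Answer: -29884045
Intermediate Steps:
d = -91021 (d = 3 - 1*91024 = 3 - 91024 = -91021)
y(w) = (-6 + w)²
K = -36
y(23)/(1/(d + 344*K)) = (-6 + 23)²/(1/(-91021 + 344*(-36))) = 17²/(1/(-91021 - 12384)) = 289/(1/(-103405)) = 289/(-1/103405) = 289*(-103405) = -29884045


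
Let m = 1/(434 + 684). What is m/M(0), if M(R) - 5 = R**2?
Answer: 1/5590 ≈ 0.00017889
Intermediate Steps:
M(R) = 5 + R**2
m = 1/1118 ≈ 0.00089445
m/M(0) = 1/(1118*(5 + 0**2)) = 1/(1118*(5 + 0)) = (1/1118)/5 = (1/1118)*(1/5) = 1/5590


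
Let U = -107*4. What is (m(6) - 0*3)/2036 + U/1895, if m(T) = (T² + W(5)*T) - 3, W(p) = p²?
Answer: -524623/3858220 ≈ -0.13598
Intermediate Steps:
m(T) = -3 + T² + 25*T (m(T) = (T² + 5²*T) - 3 = (T² + 25*T) - 3 = -3 + T² + 25*T)
U = -428
(m(6) - 0*3)/2036 + U/1895 = ((-3 + 6² + 25*6) - 0*3)/2036 - 428/1895 = ((-3 + 36 + 150) - 21*0)*(1/2036) - 428*1/1895 = (183 + 0)*(1/2036) - 428/1895 = 183*(1/2036) - 428/1895 = 183/2036 - 428/1895 = -524623/3858220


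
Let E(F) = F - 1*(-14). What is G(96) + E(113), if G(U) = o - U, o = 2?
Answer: 33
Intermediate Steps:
E(F) = 14 + F (E(F) = F + 14 = 14 + F)
G(U) = 2 - U
G(96) + E(113) = (2 - 1*96) + (14 + 113) = (2 - 96) + 127 = -94 + 127 = 33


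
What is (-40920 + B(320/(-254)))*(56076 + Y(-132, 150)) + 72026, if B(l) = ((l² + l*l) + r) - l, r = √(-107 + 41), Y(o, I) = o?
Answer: -36917803331686/16129 + 55944*I*√66 ≈ -2.2889e+9 + 4.5449e+5*I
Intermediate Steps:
r = I*√66 (r = √(-66) = I*√66 ≈ 8.124*I)
B(l) = -l + 2*l² + I*√66 (B(l) = ((l² + l*l) + I*√66) - l = ((l² + l²) + I*√66) - l = (2*l² + I*√66) - l = -l + 2*l² + I*√66)
(-40920 + B(320/(-254)))*(56076 + Y(-132, 150)) + 72026 = (-40920 + (-320/(-254) + 2*(320/(-254))² + I*√66))*(56076 - 132) + 72026 = (-40920 + (-320*(-1)/254 + 2*(320*(-1/254))² + I*√66))*55944 + 72026 = (-40920 + (-1*(-160/127) + 2*(-160/127)² + I*√66))*55944 + 72026 = (-40920 + (160/127 + 2*(25600/16129) + I*√66))*55944 + 72026 = (-40920 + (160/127 + 51200/16129 + I*√66))*55944 + 72026 = (-40920 + (71520/16129 + I*√66))*55944 + 72026 = (-659927160/16129 + I*√66)*55944 + 72026 = (-36918965039040/16129 + 55944*I*√66) + 72026 = -36917803331686/16129 + 55944*I*√66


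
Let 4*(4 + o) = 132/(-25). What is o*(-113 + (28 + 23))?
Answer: 8246/25 ≈ 329.84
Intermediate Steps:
o = -133/25 (o = -4 + (132/(-25))/4 = -4 + (132*(-1/25))/4 = -4 + (¼)*(-132/25) = -4 - 33/25 = -133/25 ≈ -5.3200)
o*(-113 + (28 + 23)) = -133*(-113 + (28 + 23))/25 = -133*(-113 + 51)/25 = -133/25*(-62) = 8246/25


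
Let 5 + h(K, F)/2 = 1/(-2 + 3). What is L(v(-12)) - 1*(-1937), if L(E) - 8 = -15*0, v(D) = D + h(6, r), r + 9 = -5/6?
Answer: 1945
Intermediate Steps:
r = -59/6 (r = -9 - 5/6 = -9 - 5*⅙ = -9 - ⅚ = -59/6 ≈ -9.8333)
h(K, F) = -8 (h(K, F) = -10 + 2/(-2 + 3) = -10 + 2/1 = -10 + 2*1 = -10 + 2 = -8)
v(D) = -8 + D (v(D) = D - 8 = -8 + D)
L(E) = 8 (L(E) = 8 - 15*0 = 8 + 0 = 8)
L(v(-12)) - 1*(-1937) = 8 - 1*(-1937) = 8 + 1937 = 1945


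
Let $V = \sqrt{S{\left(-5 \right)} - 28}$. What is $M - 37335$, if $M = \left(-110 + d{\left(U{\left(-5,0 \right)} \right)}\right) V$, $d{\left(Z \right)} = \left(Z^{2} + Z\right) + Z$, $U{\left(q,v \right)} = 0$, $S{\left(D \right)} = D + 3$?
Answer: $-37335 - 110 i \sqrt{30} \approx -37335.0 - 602.5 i$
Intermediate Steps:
$S{\left(D \right)} = 3 + D$
$d{\left(Z \right)} = Z^{2} + 2 Z$ ($d{\left(Z \right)} = \left(Z + Z^{2}\right) + Z = Z^{2} + 2 Z$)
$V = i \sqrt{30}$ ($V = \sqrt{\left(3 - 5\right) - 28} = \sqrt{-2 - 28} = \sqrt{-30} = i \sqrt{30} \approx 5.4772 i$)
$M = - 110 i \sqrt{30}$ ($M = \left(-110 + 0 \left(2 + 0\right)\right) i \sqrt{30} = \left(-110 + 0 \cdot 2\right) i \sqrt{30} = \left(-110 + 0\right) i \sqrt{30} = - 110 i \sqrt{30} \approx - 602.5 i$)
$M - 37335 = - 110 i \sqrt{30} - 37335 = -37335 - 110 i \sqrt{30}$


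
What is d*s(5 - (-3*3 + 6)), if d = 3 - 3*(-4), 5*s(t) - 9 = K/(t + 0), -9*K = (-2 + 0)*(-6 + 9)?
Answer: 109/4 ≈ 27.250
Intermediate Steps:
K = ⅔ (K = -(-2 + 0)*(-6 + 9)/9 = -(-2)*3/9 = -⅑*(-6) = ⅔ ≈ 0.66667)
s(t) = 9/5 + 2/(15*t) (s(t) = 9/5 + (2/(3*(t + 0)))/5 = 9/5 + (2/(3*t))/5 = 9/5 + 2/(15*t))
d = 15 (d = 3 + 12 = 15)
d*s(5 - (-3*3 + 6)) = 15*((2 + 27*(5 - (-3*3 + 6)))/(15*(5 - (-3*3 + 6)))) = 15*((2 + 27*(5 - (-9 + 6)))/(15*(5 - (-9 + 6)))) = 15*((2 + 27*(5 - 1*(-3)))/(15*(5 - 1*(-3)))) = 15*((2 + 27*(5 + 3))/(15*(5 + 3))) = 15*((1/15)*(2 + 27*8)/8) = 15*((1/15)*(⅛)*(2 + 216)) = 15*((1/15)*(⅛)*218) = 15*(109/60) = 109/4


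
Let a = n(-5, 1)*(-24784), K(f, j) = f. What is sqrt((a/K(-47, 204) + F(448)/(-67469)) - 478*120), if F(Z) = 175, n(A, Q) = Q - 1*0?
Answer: I*sqrt(571481827433508387)/3171043 ≈ 238.4*I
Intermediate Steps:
n(A, Q) = Q (n(A, Q) = Q + 0 = Q)
a = -24784 (a = 1*(-24784) = -24784)
sqrt((a/K(-47, 204) + F(448)/(-67469)) - 478*120) = sqrt((-24784/(-47) + 175/(-67469)) - 478*120) = sqrt((-24784*(-1/47) + 175*(-1/67469)) - 57360) = sqrt((24784/47 - 175/67469) - 57360) = sqrt(1672143471/3171043 - 57360) = sqrt(-180218883009/3171043) = I*sqrt(571481827433508387)/3171043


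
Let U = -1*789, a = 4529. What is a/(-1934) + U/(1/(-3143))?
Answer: 4795980889/1934 ≈ 2.4798e+6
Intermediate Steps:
U = -789
a/(-1934) + U/(1/(-3143)) = 4529/(-1934) - 789/(1/(-3143)) = 4529*(-1/1934) - 789/(-1/3143) = -4529/1934 - 789*(-3143) = -4529/1934 + 2479827 = 4795980889/1934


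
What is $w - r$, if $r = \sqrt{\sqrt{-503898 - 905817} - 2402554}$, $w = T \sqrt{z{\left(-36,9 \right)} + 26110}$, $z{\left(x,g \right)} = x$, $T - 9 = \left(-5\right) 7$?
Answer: $- \sqrt{-2402554 + 3 i \sqrt{156635}} - 26 \sqrt{26074} \approx -4198.7 - 1550.0 i$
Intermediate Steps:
$T = -26$ ($T = 9 - 35 = -26$)
$w = - 26 \sqrt{26074}$ ($w = - 26 \sqrt{-36 + 26110} = - 26 \sqrt{26074} \approx -4198.3$)
$r = \sqrt{-2402554 + 3 i \sqrt{156635}}$ ($r = \sqrt{\sqrt{-1409715} - 2402554} = \sqrt{3 i \sqrt{156635} - 2402554} = \sqrt{-2402554 + 3 i \sqrt{156635}} \approx 0.383 + 1550.0 i$)
$w - r = - 26 \sqrt{26074} - \sqrt{-2402554 + 3 i \sqrt{156635}} = - \sqrt{-2402554 + 3 i \sqrt{156635}} - 26 \sqrt{26074}$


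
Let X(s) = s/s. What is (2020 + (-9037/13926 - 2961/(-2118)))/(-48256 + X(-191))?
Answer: -993375598/23721569289 ≈ -0.041876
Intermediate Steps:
X(s) = 1
(2020 + (-9037/13926 - 2961/(-2118)))/(-48256 + X(-191)) = (2020 + (-9037/13926 - 2961/(-2118)))/(-48256 + 1) = (2020 + (-9037*1/13926 - 2961*(-1/2118)))/(-48255) = (2020 + (-9037/13926 + 987/706))*(-1/48255) = (2020 + 1841210/2457939)*(-1/48255) = (4966877990/2457939)*(-1/48255) = -993375598/23721569289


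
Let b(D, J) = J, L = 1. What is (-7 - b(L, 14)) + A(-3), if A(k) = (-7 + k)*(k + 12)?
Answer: -111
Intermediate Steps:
A(k) = (-7 + k)*(12 + k)
(-7 - b(L, 14)) + A(-3) = (-7 - 1*14) + (-84 + (-3)**2 + 5*(-3)) = (-7 - 14) + (-84 + 9 - 15) = -21 - 90 = -111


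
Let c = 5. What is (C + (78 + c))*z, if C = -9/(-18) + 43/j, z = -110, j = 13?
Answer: -124135/13 ≈ -9548.8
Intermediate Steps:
C = 99/26 (C = -9/(-18) + 43/13 = -9*(-1/18) + 43*(1/13) = ½ + 43/13 = 99/26 ≈ 3.8077)
(C + (78 + c))*z = (99/26 + (78 + 5))*(-110) = (99/26 + 83)*(-110) = (2257/26)*(-110) = -124135/13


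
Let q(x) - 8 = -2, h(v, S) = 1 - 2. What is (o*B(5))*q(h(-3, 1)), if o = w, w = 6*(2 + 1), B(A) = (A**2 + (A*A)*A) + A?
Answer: 16740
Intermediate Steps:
h(v, S) = -1
B(A) = A + A**2 + A**3 (B(A) = (A**2 + A**2*A) + A = (A**2 + A**3) + A = A + A**2 + A**3)
q(x) = 6 (q(x) = 8 - 2 = 6)
w = 18 (w = 6*3 = 18)
o = 18
(o*B(5))*q(h(-3, 1)) = (18*(5*(1 + 5 + 5**2)))*6 = (18*(5*(1 + 5 + 25)))*6 = (18*(5*31))*6 = (18*155)*6 = 2790*6 = 16740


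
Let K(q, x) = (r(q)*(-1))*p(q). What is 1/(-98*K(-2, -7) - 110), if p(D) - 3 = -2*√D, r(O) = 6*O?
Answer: -1819/12149426 - 588*I*√2/6074713 ≈ -0.00014972 - 0.00013689*I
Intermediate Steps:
p(D) = 3 - 2*√D
K(q, x) = -6*q*(3 - 2*√q) (K(q, x) = ((6*q)*(-1))*(3 - 2*√q) = (-6*q)*(3 - 2*√q) = -6*q*(3 - 2*√q))
1/(-98*K(-2, -7) - 110) = 1/(-98*(-18*(-2) + 12*(-2)^(3/2)) - 110) = 1/(-98*(36 + 12*(-2*I*√2)) - 110) = 1/(-98*(36 - 24*I*√2) - 110) = 1/((-3528 + 2352*I*√2) - 110) = 1/(-3638 + 2352*I*√2)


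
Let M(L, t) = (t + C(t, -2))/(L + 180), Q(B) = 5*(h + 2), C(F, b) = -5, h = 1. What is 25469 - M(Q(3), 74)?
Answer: 1655462/65 ≈ 25469.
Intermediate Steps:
Q(B) = 15 (Q(B) = 5*(1 + 2) = 5*3 = 15)
M(L, t) = (-5 + t)/(180 + L) (M(L, t) = (t - 5)/(L + 180) = (-5 + t)/(180 + L))
25469 - M(Q(3), 74) = 25469 - (-5 + 74)/(180 + 15) = 25469 - 69/195 = 25469 - 1*23/65 = 25469 - 23/65 = 1655462/65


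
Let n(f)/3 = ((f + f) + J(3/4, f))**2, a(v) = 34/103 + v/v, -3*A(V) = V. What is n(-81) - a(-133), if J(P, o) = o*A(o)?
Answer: 1705000372/103 ≈ 1.6553e+7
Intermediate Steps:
A(V) = -V/3
J(P, o) = -o**2/3 (J(P, o) = o*(-o/3) = -o**2/3)
a(v) = 137/103 (a(v) = 34*(1/103) + 1 = 34/103 + 1 = 137/103)
n(f) = 3*(2*f - f**2/3)**2 (n(f) = 3*((f + f) - f**2/3)**2 = 3*(2*f - f**2/3)**2)
n(-81) - a(-133) = (1/3)*(-81)**2*(6 - 1*(-81))**2 - 1*137/103 = (1/3)*6561*(6 + 81)**2 - 137/103 = (1/3)*6561*87**2 - 137/103 = (1/3)*6561*7569 - 137/103 = 16553403 - 137/103 = 1705000372/103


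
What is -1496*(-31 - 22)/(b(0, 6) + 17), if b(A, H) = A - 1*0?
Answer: 4664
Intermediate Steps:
b(A, H) = A (b(A, H) = A + 0 = A)
-1496*(-31 - 22)/(b(0, 6) + 17) = -1496*(-31 - 22)/(0 + 17) = -(-79288)/17 = -1496*(-53/17) = 4664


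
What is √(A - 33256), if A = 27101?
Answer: I*√6155 ≈ 78.454*I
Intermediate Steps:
√(A - 33256) = √(27101 - 33256) = √(-6155) = I*√6155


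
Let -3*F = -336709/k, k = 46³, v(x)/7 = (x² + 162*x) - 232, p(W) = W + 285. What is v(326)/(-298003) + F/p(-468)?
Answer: -59522372760415/15924524584392 ≈ -3.7378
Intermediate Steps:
p(W) = 285 + W
v(x) = -1624 + 7*x² + 1134*x (v(x) = 7*((x² + 162*x) - 232) = 7*(-232 + x² + 162*x) = -1624 + 7*x² + 1134*x)
k = 97336
F = 336709/292008 (F = -(-336709)/(3*97336) = -⅓*(-336709/97336) = 336709/292008 ≈ 1.1531)
v(326)/(-298003) + F/p(-468) = (-1624 + 7*326² + 1134*326)/(-298003) + 336709/(292008*(285 - 468)) = (-1624 + 7*106276 + 369684)*(-1/298003) + (336709/292008)/(-183) = (-1624 + 743932 + 369684)*(-1/298003) + (336709/292008)*(-1/183) = 1111992*(-1/298003) - 336709/53437464 = -1111992/298003 - 336709/53437464 = -59522372760415/15924524584392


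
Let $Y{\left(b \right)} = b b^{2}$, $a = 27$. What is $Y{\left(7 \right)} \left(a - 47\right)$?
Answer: $-6860$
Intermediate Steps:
$Y{\left(b \right)} = b^{3}$
$Y{\left(7 \right)} \left(a - 47\right) = 7^{3} \left(27 - 47\right) = 343 \left(-20\right) = -6860$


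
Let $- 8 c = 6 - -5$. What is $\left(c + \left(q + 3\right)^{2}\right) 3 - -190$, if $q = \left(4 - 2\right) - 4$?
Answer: $\frac{1511}{8} \approx 188.88$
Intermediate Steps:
$c = - \frac{11}{8}$ ($c = - \frac{6 - -5}{8} = - \frac{6 + 5}{8} = \left(- \frac{1}{8}\right) 11 = - \frac{11}{8} \approx -1.375$)
$q = -2$ ($q = 2 - 4 = -2$)
$\left(c + \left(q + 3\right)^{2}\right) 3 - -190 = \left(- \frac{11}{8} + \left(-2 + 3\right)^{2}\right) 3 - -190 = \left(- \frac{11}{8} + 1^{2}\right) 3 + 190 = \left(- \frac{11}{8} + 1\right) 3 + 190 = \left(- \frac{3}{8}\right) 3 + 190 = - \frac{9}{8} + 190 = \frac{1511}{8}$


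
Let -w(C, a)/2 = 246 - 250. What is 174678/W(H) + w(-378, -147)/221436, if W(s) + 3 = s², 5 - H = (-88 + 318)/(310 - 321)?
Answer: 195011681561/746073243 ≈ 261.38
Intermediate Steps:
w(C, a) = 8 (w(C, a) = -2*(246 - 250) = -2*(-4) = 8)
H = 285/11 (H = 5 - (-88 + 318)/(310 - 321) = 5 - 230/(-11) = 5 - 230*(-1)/11 = 5 - 1*(-230/11) = 5 + 230/11 = 285/11 ≈ 25.909)
W(s) = -3 + s²
174678/W(H) + w(-378, -147)/221436 = 174678/(-3 + (285/11)²) + 8/221436 = 174678/(-3 + 81225/121) + 8*(1/221436) = 174678/(80862/121) + 2/55359 = 174678*(121/80862) + 2/55359 = 3522673/13477 + 2/55359 = 195011681561/746073243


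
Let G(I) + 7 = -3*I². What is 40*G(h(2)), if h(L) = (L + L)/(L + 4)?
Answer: -1000/3 ≈ -333.33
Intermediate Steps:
h(L) = 2*L/(4 + L) (h(L) = (2*L)/(4 + L) = 2*L/(4 + L))
G(I) = -7 - 3*I²
40*G(h(2)) = 40*(-7 - 3*16/(4 + 2)²) = 40*(-7 - 3*(2*2/6)²) = 40*(-7 - 3*(2*2*(⅙))²) = 40*(-7 - 3*(⅔)²) = 40*(-7 - 3*4/9) = 40*(-7 - 4/3) = 40*(-25/3) = -1000/3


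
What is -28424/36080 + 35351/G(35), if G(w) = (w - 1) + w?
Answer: 629201/1230 ≈ 511.55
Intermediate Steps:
G(w) = -1 + 2*w (G(w) = (-1 + w) + w = -1 + 2*w)
-28424/36080 + 35351/G(35) = -28424/36080 + 35351/(-1 + 2*35) = -28424*1/36080 + 35351/(-1 + 70) = -323/410 + 35351/69 = -323/410 + 35351*(1/69) = -323/410 + 1537/3 = 629201/1230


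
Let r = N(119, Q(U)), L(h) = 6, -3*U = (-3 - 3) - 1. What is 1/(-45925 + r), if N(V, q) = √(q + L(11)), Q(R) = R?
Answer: -5511/253092674 - √3/1265463370 ≈ -2.1776e-5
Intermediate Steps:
U = 7/3 (U = -((-3 - 3) - 1)/3 = -(-6 - 1)/3 = -⅓*(-7) = 7/3 ≈ 2.3333)
N(V, q) = √(6 + q) (N(V, q) = √(q + 6) = √(6 + q))
r = 5*√3/3 (r = √(6 + 7/3) = √(25/3) = 5*√3/3 ≈ 2.8868)
1/(-45925 + r) = 1/(-45925 + 5*√3/3)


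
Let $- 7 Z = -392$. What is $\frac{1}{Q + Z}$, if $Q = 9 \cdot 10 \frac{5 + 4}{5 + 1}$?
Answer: $\frac{1}{191} \approx 0.0052356$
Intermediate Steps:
$Z = 56$ ($Z = \left(- \frac{1}{7}\right) \left(-392\right) = 56$)
$Q = 135$ ($Q = 90 \cdot \frac{9}{6} = 90 \cdot 9 \cdot \frac{1}{6} = 90 \cdot \frac{3}{2} = 135$)
$\frac{1}{Q + Z} = \frac{1}{135 + 56} = \frac{1}{191}$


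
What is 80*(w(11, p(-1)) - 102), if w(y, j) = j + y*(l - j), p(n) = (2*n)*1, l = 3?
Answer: -3920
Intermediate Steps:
p(n) = 2*n
w(y, j) = j + y*(3 - j)
80*(w(11, p(-1)) - 102) = 80*((2*(-1) + 3*11 - 1*2*(-1)*11) - 102) = 80*((-2 + 33 - 1*(-2)*11) - 102) = 80*((-2 + 33 + 22) - 102) = 80*(53 - 102) = 80*(-49) = -3920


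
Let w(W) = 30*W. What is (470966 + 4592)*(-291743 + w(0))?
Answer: -138740717594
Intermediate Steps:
(470966 + 4592)*(-291743 + w(0)) = (470966 + 4592)*(-291743 + 30*0) = 475558*(-291743 + 0) = 475558*(-291743) = -138740717594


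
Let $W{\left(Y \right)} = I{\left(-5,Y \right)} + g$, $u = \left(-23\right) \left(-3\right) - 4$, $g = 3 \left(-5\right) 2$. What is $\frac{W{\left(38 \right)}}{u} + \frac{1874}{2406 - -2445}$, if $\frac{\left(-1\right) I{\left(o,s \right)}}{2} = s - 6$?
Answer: $- \frac{334184}{315315} \approx -1.0598$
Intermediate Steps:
$I{\left(o,s \right)} = 12 - 2 s$ ($I{\left(o,s \right)} = - 2 \left(s - 6\right) = - 2 \left(-6 + s\right) = 12 - 2 s$)
$g = -30$ ($g = \left(-15\right) 2 = -30$)
$u = 65$ ($u = 69 - 4 = 65$)
$W{\left(Y \right)} = -18 - 2 Y$ ($W{\left(Y \right)} = \left(12 - 2 Y\right) - 30 = -18 - 2 Y$)
$\frac{W{\left(38 \right)}}{u} + \frac{1874}{2406 - -2445} = \frac{-18 - 76}{65} + \frac{1874}{2406 - -2445} = \left(-18 - 76\right) \frac{1}{65} + \frac{1874}{2406 + 2445} = \left(-94\right) \frac{1}{65} + \frac{1874}{4851} = - \frac{94}{65} + 1874 \cdot \frac{1}{4851} = - \frac{94}{65} + \frac{1874}{4851} = - \frac{334184}{315315}$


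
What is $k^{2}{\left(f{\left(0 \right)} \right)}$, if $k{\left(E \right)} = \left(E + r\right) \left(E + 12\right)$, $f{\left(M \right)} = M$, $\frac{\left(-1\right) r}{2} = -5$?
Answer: $14400$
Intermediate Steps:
$r = 10$ ($r = \left(-2\right) \left(-5\right) = 10$)
$k{\left(E \right)} = \left(10 + E\right) \left(12 + E\right)$ ($k{\left(E \right)} = \left(E + 10\right) \left(E + 12\right) = \left(10 + E\right) \left(12 + E\right)$)
$k^{2}{\left(f{\left(0 \right)} \right)} = \left(120 + 0^{2} + 22 \cdot 0\right)^{2} = \left(120 + 0 + 0\right)^{2} = 120^{2} = 14400$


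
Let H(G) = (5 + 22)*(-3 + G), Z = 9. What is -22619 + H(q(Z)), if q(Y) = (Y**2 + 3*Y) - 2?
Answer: -19838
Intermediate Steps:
q(Y) = -2 + Y**2 + 3*Y
H(G) = -81 + 27*G (H(G) = 27*(-3 + G) = -81 + 27*G)
-22619 + H(q(Z)) = -22619 + (-81 + 27*(-2 + 9**2 + 3*9)) = -22619 + (-81 + 27*(-2 + 81 + 27)) = -22619 + (-81 + 27*106) = -22619 + (-81 + 2862) = -22619 + 2781 = -19838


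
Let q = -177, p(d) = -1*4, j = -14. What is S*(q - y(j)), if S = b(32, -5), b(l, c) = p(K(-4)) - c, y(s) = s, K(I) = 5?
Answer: -163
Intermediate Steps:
p(d) = -4
b(l, c) = -4 - c
S = 1 (S = -4 - 1*(-5) = -4 + 5 = 1)
S*(q - y(j)) = 1*(-177 - 1*(-14)) = 1*(-177 + 14) = 1*(-163) = -163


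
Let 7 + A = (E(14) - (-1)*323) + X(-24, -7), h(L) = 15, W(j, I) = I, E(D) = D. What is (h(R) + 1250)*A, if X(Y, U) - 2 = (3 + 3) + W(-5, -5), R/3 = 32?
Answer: 421245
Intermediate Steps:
R = 96 (R = 3*32 = 96)
X(Y, U) = 3 (X(Y, U) = 2 + ((3 + 3) - 5) = 2 + (6 - 5) = 2 + 1 = 3)
A = 333 (A = -7 + ((14 - (-1)*323) + 3) = -7 + ((14 - 1*(-323)) + 3) = -7 + ((14 + 323) + 3) = -7 + (337 + 3) = -7 + 340 = 333)
(h(R) + 1250)*A = (15 + 1250)*333 = 1265*333 = 421245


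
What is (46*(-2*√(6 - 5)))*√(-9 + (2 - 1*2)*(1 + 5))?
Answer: -276*I ≈ -276.0*I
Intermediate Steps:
(46*(-2*√(6 - 5)))*√(-9 + (2 - 1*2)*(1 + 5)) = (46*(-2*√1))*√(-9 + (2 - 2)*6) = (46*(-2*1))*√(-9 + 0*6) = (46*(-2))*√(-9 + 0) = -276*I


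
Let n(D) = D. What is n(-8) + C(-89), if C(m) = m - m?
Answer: -8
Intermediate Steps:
C(m) = 0
n(-8) + C(-89) = -8 + 0 = -8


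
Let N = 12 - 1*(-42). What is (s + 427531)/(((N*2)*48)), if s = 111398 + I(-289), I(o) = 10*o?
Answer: 536039/5184 ≈ 103.40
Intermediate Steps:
N = 54 (N = 12 + 42 = 54)
s = 108508 (s = 111398 + 10*(-289) = 111398 - 2890 = 108508)
(s + 427531)/(((N*2)*48)) = (108508 + 427531)/(((54*2)*48)) = 536039/((108*48)) = 536039/5184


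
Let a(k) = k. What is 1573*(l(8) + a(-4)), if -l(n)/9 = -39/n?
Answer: 501787/8 ≈ 62723.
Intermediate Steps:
l(n) = 351/n (l(n) = -(-351)/n = 351/n)
1573*(l(8) + a(-4)) = 1573*(351/8 - 4) = 1573*(319/8) = 501787/8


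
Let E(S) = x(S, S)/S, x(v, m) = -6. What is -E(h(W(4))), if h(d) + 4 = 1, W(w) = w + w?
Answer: -2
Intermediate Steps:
W(w) = 2*w
h(d) = -3 (h(d) = -4 + 1 = -3)
E(S) = -6/S
-E(h(W(4))) = -(-6)/(-3) = -(-6)*(-1)/3 = -1*2 = -2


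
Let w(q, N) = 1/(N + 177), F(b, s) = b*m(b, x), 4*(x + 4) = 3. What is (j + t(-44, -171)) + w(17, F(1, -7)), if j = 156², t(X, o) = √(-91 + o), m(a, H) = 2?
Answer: 4356145/179 + I*√262 ≈ 24336.0 + 16.186*I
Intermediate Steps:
x = -13/4 (x = -4 + (¼)*3 = -4 + ¾ = -13/4 ≈ -3.2500)
F(b, s) = 2*b (F(b, s) = b*2 = 2*b)
w(q, N) = 1/(177 + N)
j = 24336
(j + t(-44, -171)) + w(17, F(1, -7)) = (24336 + √(-91 - 171)) + 1/(177 + 2*1) = (24336 + √(-262)) + 1/(177 + 2) = (24336 + I*√262) + 1/179 = 4356145/179 + I*√262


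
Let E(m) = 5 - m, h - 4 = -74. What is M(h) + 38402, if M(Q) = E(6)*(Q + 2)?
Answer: 38470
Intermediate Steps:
h = -70 (h = 4 - 74 = -70)
M(Q) = -2 - Q (M(Q) = (5 - 1*6)*(Q + 2) = (5 - 6)*(2 + Q) = -(2 + Q) = -2 - Q)
M(h) + 38402 = (-2 - 1*(-70)) + 38402 = (-2 + 70) + 38402 = 68 + 38402 = 38470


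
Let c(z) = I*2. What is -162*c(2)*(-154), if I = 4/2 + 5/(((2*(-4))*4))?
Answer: 367983/4 ≈ 91996.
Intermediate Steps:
I = 59/32 (I = 4*(½) + 5/((-8*4)) = 2 + 5/(-32) = 2 + 5*(-1/32) = 2 - 5/32 = 59/32 ≈ 1.8438)
c(z) = 59/16 (c(z) = (59/32)*2 = 59/16)
-162*c(2)*(-154) = -162*59/16*(-154) = -4779/8*(-154) = 367983/4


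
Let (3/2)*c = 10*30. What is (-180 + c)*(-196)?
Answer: -3920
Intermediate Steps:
c = 200 (c = 2*(10*30)/3 = (⅔)*300 = 200)
(-180 + c)*(-196) = (-180 + 200)*(-196) = 20*(-196) = -3920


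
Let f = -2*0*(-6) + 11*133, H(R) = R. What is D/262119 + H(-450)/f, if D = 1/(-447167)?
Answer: -684999157069/2227008370587 ≈ -0.30759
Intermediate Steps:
D = -1/447167 ≈ -2.2363e-6
f = 1463 (f = 0*(-6) + 1463 = 0 + 1463 = 1463)
D/262119 + H(-450)/f = -1/447167/262119 - 450/1463 = -1/447167*1/262119 - 450*1/1463 = -1/117210966873 - 450/1463 = -684999157069/2227008370587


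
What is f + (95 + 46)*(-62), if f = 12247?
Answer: 3505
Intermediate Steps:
f + (95 + 46)*(-62) = 12247 + (95 + 46)*(-62) = 12247 + 141*(-62) = 12247 - 8742 = 3505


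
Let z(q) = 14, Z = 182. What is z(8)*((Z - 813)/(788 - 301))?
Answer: -8834/487 ≈ -18.140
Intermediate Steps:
z(8)*((Z - 813)/(788 - 301)) = 14*((182 - 813)/(788 - 301)) = 14*(-631/487) = -8834/487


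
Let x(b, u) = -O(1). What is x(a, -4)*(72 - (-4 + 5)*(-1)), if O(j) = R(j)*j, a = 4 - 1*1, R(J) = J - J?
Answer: 0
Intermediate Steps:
R(J) = 0
a = 3 (a = 4 - 1 = 3)
O(j) = 0 (O(j) = 0*j = 0)
x(b, u) = 0 (x(b, u) = -1*0 = 0)
x(a, -4)*(72 - (-4 + 5)*(-1)) = 0*(72 - (-4 + 5)*(-1)) = 0*(72 - (-1)) = 0*(72 - 1*(-1)) = 0*(72 + 1) = 0*73 = 0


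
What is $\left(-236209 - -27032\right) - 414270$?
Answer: $-623447$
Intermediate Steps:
$\left(-236209 - -27032\right) - 414270 = \left(-236209 + 27032\right) - 414270 = -209177 - 414270 = -623447$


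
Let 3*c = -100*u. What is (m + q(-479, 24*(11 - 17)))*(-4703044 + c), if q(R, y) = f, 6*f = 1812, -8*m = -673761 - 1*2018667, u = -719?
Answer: -4728518803976/3 ≈ -1.5762e+12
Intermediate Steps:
m = 673107/2 (m = -(-673761 - 1*2018667)/8 = -(-673761 - 2018667)/8 = -⅛*(-2692428) = 673107/2 ≈ 3.3655e+5)
c = 71900/3 (c = (-100*(-719))/3 = (⅓)*71900 = 71900/3 ≈ 23967.)
f = 302 (f = (⅙)*1812 = 302)
q(R, y) = 302
(m + q(-479, 24*(11 - 17)))*(-4703044 + c) = (673107/2 + 302)*(-4703044 + 71900/3) = (673711/2)*(-14037232/3) = -4728518803976/3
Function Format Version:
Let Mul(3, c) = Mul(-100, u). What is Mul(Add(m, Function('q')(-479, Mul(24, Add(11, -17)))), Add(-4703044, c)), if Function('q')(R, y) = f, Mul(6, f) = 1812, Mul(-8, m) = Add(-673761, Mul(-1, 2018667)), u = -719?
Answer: Rational(-4728518803976, 3) ≈ -1.5762e+12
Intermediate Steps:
m = Rational(673107, 2) (m = Mul(Rational(-1, 8), Add(-673761, Mul(-1, 2018667))) = Mul(Rational(-1, 8), Add(-673761, -2018667)) = Mul(Rational(-1, 8), -2692428) = Rational(673107, 2) ≈ 3.3655e+5)
c = Rational(71900, 3) (c = Mul(Rational(1, 3), Mul(-100, -719)) = Mul(Rational(1, 3), 71900) = Rational(71900, 3) ≈ 23967.)
f = 302 (f = Mul(Rational(1, 6), 1812) = 302)
Function('q')(R, y) = 302
Mul(Add(m, Function('q')(-479, Mul(24, Add(11, -17)))), Add(-4703044, c)) = Mul(Add(Rational(673107, 2), 302), Add(-4703044, Rational(71900, 3))) = Mul(Rational(673711, 2), Rational(-14037232, 3)) = Rational(-4728518803976, 3)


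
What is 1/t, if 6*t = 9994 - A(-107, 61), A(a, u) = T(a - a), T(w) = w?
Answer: 3/4997 ≈ 0.00060036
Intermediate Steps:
A(a, u) = 0 (A(a, u) = a - a = 0)
t = 4997/3 (t = (9994 - 1*0)/6 = (9994 + 0)/6 = (⅙)*9994 = 4997/3 ≈ 1665.7)
1/t = 1/(4997/3) = 3/4997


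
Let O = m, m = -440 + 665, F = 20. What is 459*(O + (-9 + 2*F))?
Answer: 117504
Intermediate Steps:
m = 225
O = 225
459*(O + (-9 + 2*F)) = 459*(225 + (-9 + 2*20)) = 459*(225 + (-9 + 40)) = 459*(225 + 31) = 459*256 = 117504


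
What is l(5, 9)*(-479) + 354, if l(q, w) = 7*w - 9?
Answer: -25512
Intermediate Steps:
l(q, w) = -9 + 7*w
l(5, 9)*(-479) + 354 = (-9 + 7*9)*(-479) + 354 = (-9 + 63)*(-479) + 354 = 54*(-479) + 354 = -25866 + 354 = -25512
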